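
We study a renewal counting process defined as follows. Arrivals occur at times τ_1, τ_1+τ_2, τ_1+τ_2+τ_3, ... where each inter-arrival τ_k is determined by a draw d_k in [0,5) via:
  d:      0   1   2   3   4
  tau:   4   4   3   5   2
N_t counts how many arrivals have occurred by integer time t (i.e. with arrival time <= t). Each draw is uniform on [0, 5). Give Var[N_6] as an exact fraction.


Inter-arrival values over d=0..4: [4, 4, 3, 5, 2]
Each d has probability 1/5, so the pmf of τ is: f(2) = 1/5, f(3) = 1/5, f(4) = 2/5, f(5) = 1/5
Let p_n(j) = P(N_n = j), with p_0 = [1]. Condition on τ_1: p_n(0) = P(τ > n), and for j >= 1, p_n(j) = Σ_{k<=n} f(k)·p_{n−k}(j−1)
p_1 = [1]  (j = 0)
p_2 = [4/5, 1/5]  (j = 0..1)
p_3 = [3/5, 2/5]  (j = 0..1)
p_4 = [1/5, 19/25, 1/25]  (j = 0..2)
p_5 = [0, 22/25, 3/25]  (j = 0..2)
p_6 = [0, 17/25, 39/125, 1/125]  (j = 0..3)
E[N_6] = Σ j·p_6(j) = 166/125;  E[N_6²] = Σ j²·p_6(j) = 2
Var[N_6] = 2 − (166/125)² = 3694/15625

3694/15625


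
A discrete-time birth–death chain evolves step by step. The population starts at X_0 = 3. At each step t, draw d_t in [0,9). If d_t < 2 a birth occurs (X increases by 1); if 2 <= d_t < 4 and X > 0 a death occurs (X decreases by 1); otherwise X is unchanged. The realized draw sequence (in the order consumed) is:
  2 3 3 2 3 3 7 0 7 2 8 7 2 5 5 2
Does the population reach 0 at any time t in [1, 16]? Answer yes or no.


yes

t=0: X=3, d=2 → death, X_1=2
t=1: X=2, d=3 → death, X_2=1
t=2: X=1, d=3 → death, X_3=0
t=3: X=0, d=2 → hold, X_4=0
t=4: X=0, d=3 → hold, X_5=0
t=5: X=0, d=3 → hold, X_6=0
t=6: X=0, d=7 → hold, X_7=0
t=7: X=0, d=0 → birth, X_8=1
t=8: X=1, d=7 → hold, X_9=1
t=9: X=1, d=2 → death, X_10=0
t=10: X=0, d=8 → hold, X_11=0
t=11: X=0, d=7 → hold, X_12=0
t=12: X=0, d=2 → hold, X_13=0
t=13: X=0, d=5 → hold, X_14=0
t=14: X=0, d=5 → hold, X_15=0
t=15: X=0, d=2 → hold, X_16=0


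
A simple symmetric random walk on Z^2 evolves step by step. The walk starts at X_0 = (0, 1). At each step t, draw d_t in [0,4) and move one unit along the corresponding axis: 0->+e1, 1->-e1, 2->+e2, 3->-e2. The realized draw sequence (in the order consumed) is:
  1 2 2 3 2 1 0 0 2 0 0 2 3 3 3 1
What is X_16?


t=0: X=(0, 1), d=1 → -e1, X_1=(-1, 1)
t=1: X=(-1, 1), d=2 → +e2, X_2=(-1, 2)
t=2: X=(-1, 2), d=2 → +e2, X_3=(-1, 3)
t=3: X=(-1, 3), d=3 → -e2, X_4=(-1, 2)
t=4: X=(-1, 2), d=2 → +e2, X_5=(-1, 3)
t=5: X=(-1, 3), d=1 → -e1, X_6=(-2, 3)
t=6: X=(-2, 3), d=0 → +e1, X_7=(-1, 3)
t=7: X=(-1, 3), d=0 → +e1, X_8=(0, 3)
t=8: X=(0, 3), d=2 → +e2, X_9=(0, 4)
t=9: X=(0, 4), d=0 → +e1, X_10=(1, 4)
t=10: X=(1, 4), d=0 → +e1, X_11=(2, 4)
t=11: X=(2, 4), d=2 → +e2, X_12=(2, 5)
t=12: X=(2, 5), d=3 → -e2, X_13=(2, 4)
t=13: X=(2, 4), d=3 → -e2, X_14=(2, 3)
t=14: X=(2, 3), d=3 → -e2, X_15=(2, 2)
t=15: X=(2, 2), d=1 → -e1, X_16=(1, 2)

(1, 2)


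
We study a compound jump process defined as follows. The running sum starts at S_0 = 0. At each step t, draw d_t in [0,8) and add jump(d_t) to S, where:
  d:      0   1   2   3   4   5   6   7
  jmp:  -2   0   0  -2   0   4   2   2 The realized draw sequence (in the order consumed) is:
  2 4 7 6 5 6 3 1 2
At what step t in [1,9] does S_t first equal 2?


t=0: S=0, d=2, jump=0, S_1=0
t=1: S=0, d=4, jump=0, S_2=0
t=2: S=0, d=7, jump=2, S_3=2
t=3: S=2, d=6, jump=2, S_4=4
t=4: S=4, d=5, jump=4, S_5=8
t=5: S=8, d=6, jump=2, S_6=10
t=6: S=10, d=3, jump=-2, S_7=8
t=7: S=8, d=1, jump=0, S_8=8
t=8: S=8, d=2, jump=0, S_9=8

3


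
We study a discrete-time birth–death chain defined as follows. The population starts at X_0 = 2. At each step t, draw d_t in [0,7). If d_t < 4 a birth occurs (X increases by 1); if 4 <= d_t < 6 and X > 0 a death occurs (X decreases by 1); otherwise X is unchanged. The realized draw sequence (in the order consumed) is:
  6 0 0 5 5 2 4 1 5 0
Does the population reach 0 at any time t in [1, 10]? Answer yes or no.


t=0: X=2, d=6 → hold, X_1=2
t=1: X=2, d=0 → birth, X_2=3
t=2: X=3, d=0 → birth, X_3=4
t=3: X=4, d=5 → death, X_4=3
t=4: X=3, d=5 → death, X_5=2
t=5: X=2, d=2 → birth, X_6=3
t=6: X=3, d=4 → death, X_7=2
t=7: X=2, d=1 → birth, X_8=3
t=8: X=3, d=5 → death, X_9=2
t=9: X=2, d=0 → birth, X_10=3

no


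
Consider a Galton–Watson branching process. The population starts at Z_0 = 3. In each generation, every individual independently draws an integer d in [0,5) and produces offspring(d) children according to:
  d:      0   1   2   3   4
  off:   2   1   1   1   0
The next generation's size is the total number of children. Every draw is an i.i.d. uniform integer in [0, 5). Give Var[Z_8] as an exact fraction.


48/5

Outcome values over d=0..4: [2, 1, 1, 1, 0]
Σy = 5, Σy² = 7, M = 5
μ = 5/5 = 1,  σ² = 7/5 − (1)² = 2/5
V_0 = 0, E_0 = 3
V_1 = 2/5·E_0 + (1)²·V_0 = 6/5;  E_1 = 3
V_2 = 2/5·E_1 + (1)²·V_1 = 12/5;  E_2 = 3
V_3 = 2/5·E_2 + (1)²·V_2 = 18/5;  E_3 = 3
V_4 = 2/5·E_3 + (1)²·V_3 = 24/5;  E_4 = 3
V_5 = 2/5·E_4 + (1)²·V_4 = 6;  E_5 = 3
V_6 = 2/5·E_5 + (1)²·V_5 = 36/5;  E_6 = 3
V_7 = 2/5·E_6 + (1)²·V_6 = 42/5;  E_7 = 3
V_8 = 2/5·E_7 + (1)²·V_7 = 48/5;  E_8 = 3


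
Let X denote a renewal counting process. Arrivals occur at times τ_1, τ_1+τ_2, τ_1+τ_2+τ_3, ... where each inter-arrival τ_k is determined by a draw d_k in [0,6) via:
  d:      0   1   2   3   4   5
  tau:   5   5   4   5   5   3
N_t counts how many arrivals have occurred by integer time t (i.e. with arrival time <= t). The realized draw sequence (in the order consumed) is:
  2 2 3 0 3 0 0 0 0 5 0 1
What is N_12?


draw d_1=2: τ_1=4, arrival time A_1=4
draw d_2=2: τ_2=4, arrival time A_2=8
draw d_3=3: τ_3=5, arrival time A_3=13
draw d_4=0: τ_4=5, arrival time A_4=18
draw d_5=3: τ_5=5, arrival time A_5=23
draw d_6=0: τ_6=5, arrival time A_6=28
draw d_7=0: τ_7=5, arrival time A_7=33
draw d_8=0: τ_8=5, arrival time A_8=38
draw d_9=0: τ_9=5, arrival time A_9=43
draw d_10=5: τ_10=3, arrival time A_10=46
draw d_11=0: τ_11=5, arrival time A_11=51
draw d_12=1: τ_12=5, arrival time A_12=56
N_t over t=0..12: 0:0 1:0 2:0 3:0 4:1 5:1 6:1 7:1 8:2 9:2 10:2 11:2 12:2

2


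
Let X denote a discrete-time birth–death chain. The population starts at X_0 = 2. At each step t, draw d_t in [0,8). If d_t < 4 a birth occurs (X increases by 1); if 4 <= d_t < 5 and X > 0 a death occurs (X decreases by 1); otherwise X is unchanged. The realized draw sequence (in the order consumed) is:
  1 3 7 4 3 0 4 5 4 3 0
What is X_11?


t=0: X=2, d=1 → birth, X_1=3
t=1: X=3, d=3 → birth, X_2=4
t=2: X=4, d=7 → hold, X_3=4
t=3: X=4, d=4 → death, X_4=3
t=4: X=3, d=3 → birth, X_5=4
t=5: X=4, d=0 → birth, X_6=5
t=6: X=5, d=4 → death, X_7=4
t=7: X=4, d=5 → hold, X_8=4
t=8: X=4, d=4 → death, X_9=3
t=9: X=3, d=3 → birth, X_10=4
t=10: X=4, d=0 → birth, X_11=5

5


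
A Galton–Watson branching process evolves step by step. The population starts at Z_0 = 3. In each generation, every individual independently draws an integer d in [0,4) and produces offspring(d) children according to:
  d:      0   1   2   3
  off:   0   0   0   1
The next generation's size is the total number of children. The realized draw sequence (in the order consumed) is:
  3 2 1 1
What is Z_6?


gen 0: Z_0=3, draws=[3, 2, 1], offspring=[1, 0, 0], Z_1=1
gen 1: Z_1=1, draws=[1], offspring=[0], Z_2=0
gen 2: Z_2=0, draws=[], offspring=[], Z_3=0
gen 3: Z_3=0, draws=[], offspring=[], Z_4=0
gen 4: Z_4=0, draws=[], offspring=[], Z_5=0
gen 5: Z_5=0, draws=[], offspring=[], Z_6=0

0


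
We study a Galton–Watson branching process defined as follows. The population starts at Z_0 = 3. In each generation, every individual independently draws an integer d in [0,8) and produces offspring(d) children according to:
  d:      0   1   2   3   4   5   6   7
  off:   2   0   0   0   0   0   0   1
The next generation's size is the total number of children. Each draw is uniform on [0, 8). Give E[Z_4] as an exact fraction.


243/4096

Outcome values over d=0..7: [2, 0, 0, 0, 0, 0, 0, 1]
Σy = 3, Σy² = 5, M = 8
μ = 3/8 = 3/8,  σ² = 5/8 − (3/8)² = 31/64
E[Z_0] = 3
E[Z_1] = 3/8·E[Z_0] = 9/8
E[Z_2] = 3/8·E[Z_1] = 27/64
E[Z_3] = 3/8·E[Z_2] = 81/512
E[Z_4] = 3/8·E[Z_3] = 243/4096


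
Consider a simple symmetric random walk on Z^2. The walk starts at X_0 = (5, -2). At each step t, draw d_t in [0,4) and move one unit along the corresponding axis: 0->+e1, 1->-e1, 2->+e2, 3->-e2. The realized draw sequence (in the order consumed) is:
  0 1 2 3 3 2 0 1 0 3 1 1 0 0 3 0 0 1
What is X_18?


(7, -4)

t=0: X=(5, -2), d=0 → +e1, X_1=(6, -2)
t=1: X=(6, -2), d=1 → -e1, X_2=(5, -2)
t=2: X=(5, -2), d=2 → +e2, X_3=(5, -1)
t=3: X=(5, -1), d=3 → -e2, X_4=(5, -2)
t=4: X=(5, -2), d=3 → -e2, X_5=(5, -3)
t=5: X=(5, -3), d=2 → +e2, X_6=(5, -2)
t=6: X=(5, -2), d=0 → +e1, X_7=(6, -2)
t=7: X=(6, -2), d=1 → -e1, X_8=(5, -2)
t=8: X=(5, -2), d=0 → +e1, X_9=(6, -2)
t=9: X=(6, -2), d=3 → -e2, X_10=(6, -3)
t=10: X=(6, -3), d=1 → -e1, X_11=(5, -3)
t=11: X=(5, -3), d=1 → -e1, X_12=(4, -3)
t=12: X=(4, -3), d=0 → +e1, X_13=(5, -3)
t=13: X=(5, -3), d=0 → +e1, X_14=(6, -3)
t=14: X=(6, -3), d=3 → -e2, X_15=(6, -4)
t=15: X=(6, -4), d=0 → +e1, X_16=(7, -4)
t=16: X=(7, -4), d=0 → +e1, X_17=(8, -4)
t=17: X=(8, -4), d=1 → -e1, X_18=(7, -4)


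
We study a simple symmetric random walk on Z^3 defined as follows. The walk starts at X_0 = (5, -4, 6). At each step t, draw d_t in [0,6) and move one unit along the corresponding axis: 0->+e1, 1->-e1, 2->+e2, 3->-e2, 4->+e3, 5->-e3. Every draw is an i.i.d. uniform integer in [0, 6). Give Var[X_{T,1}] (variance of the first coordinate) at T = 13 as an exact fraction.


13/3

Outcome values over d=0..5: [1, -1, 0, 0, 0, 0]
Σy = 0, Σy² = 2, M = 6
μ = 0/6 = 0,  σ² = 2/6 − (0)² = 1/3
Independent increments: Var[X_13] = 13·σ² = 13·(1/3) = 13/3


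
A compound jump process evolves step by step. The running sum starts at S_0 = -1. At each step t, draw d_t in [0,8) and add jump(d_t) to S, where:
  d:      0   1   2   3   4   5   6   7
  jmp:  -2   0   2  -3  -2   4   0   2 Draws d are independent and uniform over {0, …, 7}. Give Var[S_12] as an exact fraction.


Outcome values over d=0..7: [-2, 0, 2, -3, -2, 4, 0, 2]
Σy = 1, Σy² = 41, M = 8
μ = 1/8 = 1/8,  σ² = 41/8 − (1/8)² = 327/64
Independent increments: Var[S_12] = 12·σ² = 12·(327/64) = 981/16

981/16


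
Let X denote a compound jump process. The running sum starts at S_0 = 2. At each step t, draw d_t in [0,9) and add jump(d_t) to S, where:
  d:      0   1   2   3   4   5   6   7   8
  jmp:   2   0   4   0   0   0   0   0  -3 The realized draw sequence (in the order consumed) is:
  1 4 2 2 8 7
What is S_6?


t=0: S=2, d=1, jump=0, S_1=2
t=1: S=2, d=4, jump=0, S_2=2
t=2: S=2, d=2, jump=4, S_3=6
t=3: S=6, d=2, jump=4, S_4=10
t=4: S=10, d=8, jump=-3, S_5=7
t=5: S=7, d=7, jump=0, S_6=7

7


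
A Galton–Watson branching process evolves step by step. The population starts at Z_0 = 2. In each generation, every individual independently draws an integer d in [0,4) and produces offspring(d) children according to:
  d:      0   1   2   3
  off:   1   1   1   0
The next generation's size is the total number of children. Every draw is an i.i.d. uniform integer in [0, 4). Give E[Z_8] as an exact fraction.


6561/32768

Outcome values over d=0..3: [1, 1, 1, 0]
Σy = 3, Σy² = 3, M = 4
μ = 3/4 = 3/4,  σ² = 3/4 − (3/4)² = 3/16
E[Z_0] = 2
E[Z_1] = 3/4·E[Z_0] = 3/2
E[Z_2] = 3/4·E[Z_1] = 9/8
E[Z_3] = 3/4·E[Z_2] = 27/32
E[Z_4] = 3/4·E[Z_3] = 81/128
E[Z_5] = 3/4·E[Z_4] = 243/512
E[Z_6] = 3/4·E[Z_5] = 729/2048
E[Z_7] = 3/4·E[Z_6] = 2187/8192
E[Z_8] = 3/4·E[Z_7] = 6561/32768


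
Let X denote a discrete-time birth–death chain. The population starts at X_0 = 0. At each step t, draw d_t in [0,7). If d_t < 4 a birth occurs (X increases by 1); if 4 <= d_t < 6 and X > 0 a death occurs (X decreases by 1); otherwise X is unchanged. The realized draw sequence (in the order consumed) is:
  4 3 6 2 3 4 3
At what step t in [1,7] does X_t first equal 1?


t=0: X=0, d=4 → hold, X_1=0
t=1: X=0, d=3 → birth, X_2=1
t=2: X=1, d=6 → hold, X_3=1
t=3: X=1, d=2 → birth, X_4=2
t=4: X=2, d=3 → birth, X_5=3
t=5: X=3, d=4 → death, X_6=2
t=6: X=2, d=3 → birth, X_7=3

2


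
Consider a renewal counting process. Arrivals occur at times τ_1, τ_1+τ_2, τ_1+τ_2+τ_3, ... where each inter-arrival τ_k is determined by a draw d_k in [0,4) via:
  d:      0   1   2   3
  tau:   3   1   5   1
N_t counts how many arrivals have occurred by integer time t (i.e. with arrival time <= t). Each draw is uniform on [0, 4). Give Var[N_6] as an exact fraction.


4911/4096

Inter-arrival values over d=0..3: [3, 1, 5, 1]
Each d has probability 1/4, so the pmf of τ is: f(1) = 1/2, f(3) = 1/4, f(5) = 1/4
Let p_n(j) = P(N_n = j), with p_0 = [1]. Condition on τ_1: p_n(0) = P(τ > n), and for j >= 1, p_n(j) = Σ_{k<=n} f(k)·p_{n−k}(j−1)
p_1 = [1/2, 1/2]  (j = 0..1)
p_2 = [1/2, 1/4, 1/4]  (j = 0..2)
p_3 = [1/4, 1/2, 1/8, 1/8]  (j = 0..3)
p_4 = [1/4, 1/4, 3/8, 1/16, 1/16]  (j = 0..4)
p_5 = [0, 1/2, 3/16, 1/4, 1/32, 1/32]  (j = 0..5)
p_6 = [0, 3/16, 1/2, 1/8, 5/32, 1/64, 1/64]  (j = 0..6)
E[N_6] = Σ j·p_6(j) = 151/64;  E[N_6²] = Σ j²·p_6(j) = 433/64
Var[N_6] = 433/64 − (151/64)² = 4911/4096


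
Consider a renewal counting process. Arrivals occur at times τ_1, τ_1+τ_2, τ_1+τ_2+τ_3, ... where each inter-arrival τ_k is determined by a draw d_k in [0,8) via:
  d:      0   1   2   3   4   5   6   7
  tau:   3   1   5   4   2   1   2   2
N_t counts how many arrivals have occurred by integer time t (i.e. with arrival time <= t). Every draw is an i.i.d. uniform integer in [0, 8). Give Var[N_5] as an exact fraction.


Inter-arrival values over d=0..7: [3, 1, 5, 4, 2, 1, 2, 2]
Each d has probability 1/8, so the pmf of τ is: f(1) = 1/4, f(2) = 3/8, f(3) = 1/8, f(4) = 1/8, f(5) = 1/8
Let p_n(j) = P(N_n = j), with p_0 = [1]. Condition on τ_1: p_n(0) = P(τ > n), and for j >= 1, p_n(j) = Σ_{k<=n} f(k)·p_{n−k}(j−1)
p_1 = [3/4, 1/4]  (j = 0..1)
p_2 = [3/8, 9/16, 1/16]  (j = 0..2)
p_3 = [1/4, 1/2, 15/64, 1/64]  (j = 0..3)
p_4 = [1/8, 27/64, 47/128, 21/256, 1/256]  (j = 0..4)
p_5 = [0, 25/64, 101/256, 3/16, 27/1024, 1/1024]  (j = 0..5)
E[N_5] = Σ j·p_5(j) = 1897/1024;  E[N_5²] = Σ j²·p_5(j) = 4201/1024
Var[N_5] = 4201/1024 − (1897/1024)² = 703215/1048576

703215/1048576


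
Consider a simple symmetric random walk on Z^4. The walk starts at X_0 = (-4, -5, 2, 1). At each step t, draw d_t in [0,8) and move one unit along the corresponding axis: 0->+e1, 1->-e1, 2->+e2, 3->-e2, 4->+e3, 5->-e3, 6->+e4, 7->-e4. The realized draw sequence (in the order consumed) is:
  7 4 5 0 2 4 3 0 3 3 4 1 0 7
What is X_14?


t=0: X=(-4, -5, 2, 1), d=7 → -e4, X_1=(-4, -5, 2, 0)
t=1: X=(-4, -5, 2, 0), d=4 → +e3, X_2=(-4, -5, 3, 0)
t=2: X=(-4, -5, 3, 0), d=5 → -e3, X_3=(-4, -5, 2, 0)
t=3: X=(-4, -5, 2, 0), d=0 → +e1, X_4=(-3, -5, 2, 0)
t=4: X=(-3, -5, 2, 0), d=2 → +e2, X_5=(-3, -4, 2, 0)
t=5: X=(-3, -4, 2, 0), d=4 → +e3, X_6=(-3, -4, 3, 0)
t=6: X=(-3, -4, 3, 0), d=3 → -e2, X_7=(-3, -5, 3, 0)
t=7: X=(-3, -5, 3, 0), d=0 → +e1, X_8=(-2, -5, 3, 0)
t=8: X=(-2, -5, 3, 0), d=3 → -e2, X_9=(-2, -6, 3, 0)
t=9: X=(-2, -6, 3, 0), d=3 → -e2, X_10=(-2, -7, 3, 0)
t=10: X=(-2, -7, 3, 0), d=4 → +e3, X_11=(-2, -7, 4, 0)
t=11: X=(-2, -7, 4, 0), d=1 → -e1, X_12=(-3, -7, 4, 0)
t=12: X=(-3, -7, 4, 0), d=0 → +e1, X_13=(-2, -7, 4, 0)
t=13: X=(-2, -7, 4, 0), d=7 → -e4, X_14=(-2, -7, 4, -1)

(-2, -7, 4, -1)


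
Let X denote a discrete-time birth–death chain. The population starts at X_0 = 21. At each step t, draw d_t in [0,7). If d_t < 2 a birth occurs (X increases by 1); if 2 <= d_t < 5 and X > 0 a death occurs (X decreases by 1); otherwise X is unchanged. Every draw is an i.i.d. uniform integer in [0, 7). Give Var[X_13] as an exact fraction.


X can drop by at most 1 per step and X_0 = 21 > T = 13, so X_t >= 21 − t >= 8 > 0 for every t <= 13: the floor at 0 (the 'and X > 0' condition) never binds. Hence X_13 = X_0 + Σ_{t<13} Y_t with i.i.d. increments Y_t = y(d_t) ∈ {+1, −1, 0}.
Outcome values over d=0..6: [1, 1, -1, -1, -1, 0, 0]
Σy = -1, Σy² = 5, M = 7
μ = -1/7 = -1/7,  σ² = 5/7 − (-1/7)² = 34/49
Independent increments: Var[X_13] = 13·σ² = 13·(34/49) = 442/49

442/49


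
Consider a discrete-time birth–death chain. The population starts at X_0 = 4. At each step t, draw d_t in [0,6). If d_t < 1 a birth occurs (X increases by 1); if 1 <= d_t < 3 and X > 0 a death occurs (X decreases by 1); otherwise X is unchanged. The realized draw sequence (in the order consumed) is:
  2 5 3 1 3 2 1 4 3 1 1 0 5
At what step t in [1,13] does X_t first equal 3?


1

t=0: X=4, d=2 → death, X_1=3
t=1: X=3, d=5 → hold, X_2=3
t=2: X=3, d=3 → hold, X_3=3
t=3: X=3, d=1 → death, X_4=2
t=4: X=2, d=3 → hold, X_5=2
t=5: X=2, d=2 → death, X_6=1
t=6: X=1, d=1 → death, X_7=0
t=7: X=0, d=4 → hold, X_8=0
t=8: X=0, d=3 → hold, X_9=0
t=9: X=0, d=1 → hold, X_10=0
t=10: X=0, d=1 → hold, X_11=0
t=11: X=0, d=0 → birth, X_12=1
t=12: X=1, d=5 → hold, X_13=1


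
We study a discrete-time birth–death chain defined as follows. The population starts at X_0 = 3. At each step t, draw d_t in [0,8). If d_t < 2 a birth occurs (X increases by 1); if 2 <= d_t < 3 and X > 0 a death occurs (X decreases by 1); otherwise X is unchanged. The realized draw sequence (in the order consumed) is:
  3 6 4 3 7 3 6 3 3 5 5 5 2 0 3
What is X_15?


3

t=0: X=3, d=3 → hold, X_1=3
t=1: X=3, d=6 → hold, X_2=3
t=2: X=3, d=4 → hold, X_3=3
t=3: X=3, d=3 → hold, X_4=3
t=4: X=3, d=7 → hold, X_5=3
t=5: X=3, d=3 → hold, X_6=3
t=6: X=3, d=6 → hold, X_7=3
t=7: X=3, d=3 → hold, X_8=3
t=8: X=3, d=3 → hold, X_9=3
t=9: X=3, d=5 → hold, X_10=3
t=10: X=3, d=5 → hold, X_11=3
t=11: X=3, d=5 → hold, X_12=3
t=12: X=3, d=2 → death, X_13=2
t=13: X=2, d=0 → birth, X_14=3
t=14: X=3, d=3 → hold, X_15=3


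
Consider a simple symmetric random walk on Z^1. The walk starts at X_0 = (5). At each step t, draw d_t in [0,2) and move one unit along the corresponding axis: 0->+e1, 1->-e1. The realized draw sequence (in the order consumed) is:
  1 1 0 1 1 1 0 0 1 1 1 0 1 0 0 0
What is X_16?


(3)

t=0: X=(5), d=1 → -e1, X_1=(4)
t=1: X=(4), d=1 → -e1, X_2=(3)
t=2: X=(3), d=0 → +e1, X_3=(4)
t=3: X=(4), d=1 → -e1, X_4=(3)
t=4: X=(3), d=1 → -e1, X_5=(2)
t=5: X=(2), d=1 → -e1, X_6=(1)
t=6: X=(1), d=0 → +e1, X_7=(2)
t=7: X=(2), d=0 → +e1, X_8=(3)
t=8: X=(3), d=1 → -e1, X_9=(2)
t=9: X=(2), d=1 → -e1, X_10=(1)
t=10: X=(1), d=1 → -e1, X_11=(0)
t=11: X=(0), d=0 → +e1, X_12=(1)
t=12: X=(1), d=1 → -e1, X_13=(0)
t=13: X=(0), d=0 → +e1, X_14=(1)
t=14: X=(1), d=0 → +e1, X_15=(2)
t=15: X=(2), d=0 → +e1, X_16=(3)


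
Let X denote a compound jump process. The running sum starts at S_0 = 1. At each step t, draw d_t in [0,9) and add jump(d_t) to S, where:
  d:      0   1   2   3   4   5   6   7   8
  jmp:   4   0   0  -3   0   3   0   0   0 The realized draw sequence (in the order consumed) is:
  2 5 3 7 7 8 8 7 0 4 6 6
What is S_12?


t=0: S=1, d=2, jump=0, S_1=1
t=1: S=1, d=5, jump=3, S_2=4
t=2: S=4, d=3, jump=-3, S_3=1
t=3: S=1, d=7, jump=0, S_4=1
t=4: S=1, d=7, jump=0, S_5=1
t=5: S=1, d=8, jump=0, S_6=1
t=6: S=1, d=8, jump=0, S_7=1
t=7: S=1, d=7, jump=0, S_8=1
t=8: S=1, d=0, jump=4, S_9=5
t=9: S=5, d=4, jump=0, S_10=5
t=10: S=5, d=6, jump=0, S_11=5
t=11: S=5, d=6, jump=0, S_12=5

5


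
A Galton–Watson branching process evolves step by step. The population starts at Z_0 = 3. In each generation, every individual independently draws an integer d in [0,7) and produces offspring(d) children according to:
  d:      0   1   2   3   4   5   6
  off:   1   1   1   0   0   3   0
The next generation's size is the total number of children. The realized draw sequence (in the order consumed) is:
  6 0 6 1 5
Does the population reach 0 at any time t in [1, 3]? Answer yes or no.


gen 0: Z_0=3, draws=[6, 0, 6], offspring=[0, 1, 0], Z_1=1
gen 1: Z_1=1, draws=[1], offspring=[1], Z_2=1
gen 2: Z_2=1, draws=[5], offspring=[3], Z_3=3

no


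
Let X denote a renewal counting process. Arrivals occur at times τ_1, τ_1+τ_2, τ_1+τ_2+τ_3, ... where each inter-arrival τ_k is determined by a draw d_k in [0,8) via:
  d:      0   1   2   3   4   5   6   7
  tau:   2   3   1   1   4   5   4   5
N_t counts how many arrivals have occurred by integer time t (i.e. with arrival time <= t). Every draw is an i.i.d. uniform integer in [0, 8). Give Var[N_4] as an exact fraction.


38655/65536

Inter-arrival values over d=0..7: [2, 3, 1, 1, 4, 5, 4, 5]
Each d has probability 1/8, so the pmf of τ is: f(1) = 1/4, f(2) = 1/8, f(3) = 1/8, f(4) = 1/4, f(5) = 1/4
Let p_n(j) = P(N_n = j), with p_0 = [1]. Condition on τ_1: p_n(0) = P(τ > n), and for j >= 1, p_n(j) = Σ_{k<=n} f(k)·p_{n−k}(j−1)
p_1 = [3/4, 1/4]  (j = 0..1)
p_2 = [5/8, 5/16, 1/16]  (j = 0..2)
p_3 = [1/2, 3/8, 7/64, 1/64]  (j = 0..3)
p_4 = [1/4, 35/64, 21/128, 9/256, 1/256]  (j = 0..4)
E[N_4] = Σ j·p_4(j) = 255/256;  E[N_4²] = Σ j²·p_4(j) = 405/256
Var[N_4] = 405/256 − (255/256)² = 38655/65536


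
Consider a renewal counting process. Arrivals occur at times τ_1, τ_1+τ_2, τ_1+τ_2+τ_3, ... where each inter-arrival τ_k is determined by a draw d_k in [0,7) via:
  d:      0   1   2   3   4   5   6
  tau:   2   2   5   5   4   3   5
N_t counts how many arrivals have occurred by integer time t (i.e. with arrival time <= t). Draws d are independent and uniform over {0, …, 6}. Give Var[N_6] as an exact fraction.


Inter-arrival values over d=0..6: [2, 2, 5, 5, 4, 3, 5]
Each d has probability 1/7, so the pmf of τ is: f(2) = 2/7, f(3) = 1/7, f(4) = 1/7, f(5) = 3/7
Let p_n(j) = P(N_n = j), with p_0 = [1]. Condition on τ_1: p_n(0) = P(τ > n), and for j >= 1, p_n(j) = Σ_{k<=n} f(k)·p_{n−k}(j−1)
p_1 = [1]  (j = 0)
p_2 = [5/7, 2/7]  (j = 0..1)
p_3 = [4/7, 3/7]  (j = 0..1)
p_4 = [3/7, 24/49, 4/49]  (j = 0..2)
p_5 = [0, 41/49, 8/49]  (j = 0..2)
p_6 = [0, 36/49, 83/343, 8/343]  (j = 0..3)
E[N_6] = Σ j·p_6(j) = 442/343;  E[N_6²] = Σ j²·p_6(j) = 656/343
Var[N_6] = 656/343 − (442/343)² = 29644/117649

29644/117649


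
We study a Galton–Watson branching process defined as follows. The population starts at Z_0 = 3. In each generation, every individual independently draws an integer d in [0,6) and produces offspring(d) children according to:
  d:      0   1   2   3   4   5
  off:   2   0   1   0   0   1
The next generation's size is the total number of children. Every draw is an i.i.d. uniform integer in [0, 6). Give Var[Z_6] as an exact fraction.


106400/177147

Outcome values over d=0..5: [2, 0, 1, 0, 0, 1]
Σy = 4, Σy² = 6, M = 6
μ = 4/6 = 2/3,  σ² = 6/6 − (2/3)² = 5/9
V_0 = 0, E_0 = 3
V_1 = 5/9·E_0 + (2/3)²·V_0 = 5/3;  E_1 = 2
V_2 = 5/9·E_1 + (2/3)²·V_1 = 50/27;  E_2 = 4/3
V_3 = 5/9·E_2 + (2/3)²·V_2 = 380/243;  E_3 = 8/9
V_4 = 5/9·E_3 + (2/3)²·V_3 = 2600/2187;  E_4 = 16/27
V_5 = 5/9·E_4 + (2/3)²·V_4 = 16880/19683;  E_5 = 32/81
V_6 = 5/9·E_5 + (2/3)²·V_5 = 106400/177147;  E_6 = 64/243


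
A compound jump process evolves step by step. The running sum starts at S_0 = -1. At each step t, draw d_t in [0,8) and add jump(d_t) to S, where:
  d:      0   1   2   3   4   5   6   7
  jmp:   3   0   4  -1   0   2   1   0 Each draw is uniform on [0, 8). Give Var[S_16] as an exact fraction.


167/4

Outcome values over d=0..7: [3, 0, 4, -1, 0, 2, 1, 0]
Σy = 9, Σy² = 31, M = 8
μ = 9/8 = 9/8,  σ² = 31/8 − (9/8)² = 167/64
Independent increments: Var[S_16] = 16·σ² = 16·(167/64) = 167/4


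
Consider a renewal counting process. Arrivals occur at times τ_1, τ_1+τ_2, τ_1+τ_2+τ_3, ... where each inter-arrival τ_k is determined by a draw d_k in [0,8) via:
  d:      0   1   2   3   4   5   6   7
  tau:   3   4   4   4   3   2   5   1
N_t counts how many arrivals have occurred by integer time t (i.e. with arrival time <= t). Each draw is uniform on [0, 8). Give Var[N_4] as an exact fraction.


4606911/16777216

Inter-arrival values over d=0..7: [3, 4, 4, 4, 3, 2, 5, 1]
Each d has probability 1/8, so the pmf of τ is: f(1) = 1/8, f(2) = 1/8, f(3) = 1/4, f(4) = 3/8, f(5) = 1/8
Let p_n(j) = P(N_n = j), with p_0 = [1]. Condition on τ_1: p_n(0) = P(τ > n), and for j >= 1, p_n(j) = Σ_{k<=n} f(k)·p_{n−k}(j−1)
p_1 = [7/8, 1/8]  (j = 0..1)
p_2 = [3/4, 15/64, 1/64]  (j = 0..2)
p_3 = [1/2, 29/64, 23/512, 1/512]  (j = 0..3)
p_4 = [1/8, 3/4, 15/128, 31/4096, 1/4096]  (j = 0..4)
E[N_4] = Σ j·p_4(j) = 4129/4096;  E[N_4²] = Σ j²·p_4(j) = 5287/4096
Var[N_4] = 5287/4096 − (4129/4096)² = 4606911/16777216


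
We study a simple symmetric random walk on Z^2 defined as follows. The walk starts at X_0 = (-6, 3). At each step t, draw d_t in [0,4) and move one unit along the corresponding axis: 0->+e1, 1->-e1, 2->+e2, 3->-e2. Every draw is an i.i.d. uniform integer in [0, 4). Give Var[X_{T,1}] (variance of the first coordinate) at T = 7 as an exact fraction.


Outcome values over d=0..3: [1, -1, 0, 0]
Σy = 0, Σy² = 2, M = 4
μ = 0/4 = 0,  σ² = 2/4 − (0)² = 1/2
Independent increments: Var[X_7] = 7·σ² = 7·(1/2) = 7/2

7/2


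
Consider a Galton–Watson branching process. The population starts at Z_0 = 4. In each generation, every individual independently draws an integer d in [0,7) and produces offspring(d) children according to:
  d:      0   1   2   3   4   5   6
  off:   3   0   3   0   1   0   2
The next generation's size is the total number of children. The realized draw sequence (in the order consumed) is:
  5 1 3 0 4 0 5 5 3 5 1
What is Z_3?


gen 0: Z_0=4, draws=[5, 1, 3, 0], offspring=[0, 0, 0, 3], Z_1=3
gen 1: Z_1=3, draws=[4, 0, 5], offspring=[1, 3, 0], Z_2=4
gen 2: Z_2=4, draws=[5, 3, 5, 1], offspring=[0, 0, 0, 0], Z_3=0

0


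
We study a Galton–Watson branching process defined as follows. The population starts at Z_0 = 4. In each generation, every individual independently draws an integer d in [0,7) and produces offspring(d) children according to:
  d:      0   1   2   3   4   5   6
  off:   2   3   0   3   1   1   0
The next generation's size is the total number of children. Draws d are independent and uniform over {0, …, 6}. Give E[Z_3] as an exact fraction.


4000/343

Outcome values over d=0..6: [2, 3, 0, 3, 1, 1, 0]
Σy = 10, Σy² = 24, M = 7
μ = 10/7 = 10/7,  σ² = 24/7 − (10/7)² = 68/49
E[Z_0] = 4
E[Z_1] = 10/7·E[Z_0] = 40/7
E[Z_2] = 10/7·E[Z_1] = 400/49
E[Z_3] = 10/7·E[Z_2] = 4000/343


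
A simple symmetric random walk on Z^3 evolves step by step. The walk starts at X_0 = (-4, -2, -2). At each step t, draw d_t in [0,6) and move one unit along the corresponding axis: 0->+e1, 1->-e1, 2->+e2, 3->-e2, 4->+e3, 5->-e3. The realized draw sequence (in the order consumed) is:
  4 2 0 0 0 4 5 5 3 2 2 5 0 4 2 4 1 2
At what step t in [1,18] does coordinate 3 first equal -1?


1

t=0: X=(-4, -2, -2), d=4 → +e3, X_1=(-4, -2, -1)
t=1: X=(-4, -2, -1), d=2 → +e2, X_2=(-4, -1, -1)
t=2: X=(-4, -1, -1), d=0 → +e1, X_3=(-3, -1, -1)
t=3: X=(-3, -1, -1), d=0 → +e1, X_4=(-2, -1, -1)
t=4: X=(-2, -1, -1), d=0 → +e1, X_5=(-1, -1, -1)
t=5: X=(-1, -1, -1), d=4 → +e3, X_6=(-1, -1, 0)
t=6: X=(-1, -1, 0), d=5 → -e3, X_7=(-1, -1, -1)
t=7: X=(-1, -1, -1), d=5 → -e3, X_8=(-1, -1, -2)
t=8: X=(-1, -1, -2), d=3 → -e2, X_9=(-1, -2, -2)
t=9: X=(-1, -2, -2), d=2 → +e2, X_10=(-1, -1, -2)
t=10: X=(-1, -1, -2), d=2 → +e2, X_11=(-1, 0, -2)
t=11: X=(-1, 0, -2), d=5 → -e3, X_12=(-1, 0, -3)
t=12: X=(-1, 0, -3), d=0 → +e1, X_13=(0, 0, -3)
t=13: X=(0, 0, -3), d=4 → +e3, X_14=(0, 0, -2)
t=14: X=(0, 0, -2), d=2 → +e2, X_15=(0, 1, -2)
t=15: X=(0, 1, -2), d=4 → +e3, X_16=(0, 1, -1)
t=16: X=(0, 1, -1), d=1 → -e1, X_17=(-1, 1, -1)
t=17: X=(-1, 1, -1), d=2 → +e2, X_18=(-1, 2, -1)


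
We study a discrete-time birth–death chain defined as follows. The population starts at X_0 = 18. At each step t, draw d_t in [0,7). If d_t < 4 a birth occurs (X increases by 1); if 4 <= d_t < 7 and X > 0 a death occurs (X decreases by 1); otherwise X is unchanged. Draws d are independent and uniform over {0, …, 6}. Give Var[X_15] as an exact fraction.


X can drop by at most 1 per step and X_0 = 18 > T = 15, so X_t >= 18 − t >= 3 > 0 for every t <= 15: the floor at 0 (the 'and X > 0' condition) never binds. Hence X_15 = X_0 + Σ_{t<15} Y_t with i.i.d. increments Y_t = y(d_t) ∈ {+1, −1, 0}.
Outcome values over d=0..6: [1, 1, 1, 1, -1, -1, -1]
Σy = 1, Σy² = 7, M = 7
μ = 1/7 = 1/7,  σ² = 7/7 − (1/7)² = 48/49
Independent increments: Var[X_15] = 15·σ² = 15·(48/49) = 720/49

720/49


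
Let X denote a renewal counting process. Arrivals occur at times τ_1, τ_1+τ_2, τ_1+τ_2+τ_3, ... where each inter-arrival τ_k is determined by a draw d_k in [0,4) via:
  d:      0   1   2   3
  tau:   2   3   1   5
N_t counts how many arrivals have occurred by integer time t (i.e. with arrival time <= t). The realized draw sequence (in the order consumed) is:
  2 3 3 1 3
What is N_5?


draw d_1=2: τ_1=1, arrival time A_1=1
draw d_2=3: τ_2=5, arrival time A_2=6
draw d_3=3: τ_3=5, arrival time A_3=11
draw d_4=1: τ_4=3, arrival time A_4=14
draw d_5=3: τ_5=5, arrival time A_5=19
N_t over t=0..5: 0:0 1:1 2:1 3:1 4:1 5:1

1


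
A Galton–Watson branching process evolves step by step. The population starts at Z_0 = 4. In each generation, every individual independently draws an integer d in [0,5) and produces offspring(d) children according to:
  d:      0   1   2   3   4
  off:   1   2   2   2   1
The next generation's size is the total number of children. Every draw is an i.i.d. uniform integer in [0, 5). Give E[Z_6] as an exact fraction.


Outcome values over d=0..4: [1, 2, 2, 2, 1]
Σy = 8, Σy² = 14, M = 5
μ = 8/5 = 8/5,  σ² = 14/5 − (8/5)² = 6/25
E[Z_0] = 4
E[Z_1] = 8/5·E[Z_0] = 32/5
E[Z_2] = 8/5·E[Z_1] = 256/25
E[Z_3] = 8/5·E[Z_2] = 2048/125
E[Z_4] = 8/5·E[Z_3] = 16384/625
E[Z_5] = 8/5·E[Z_4] = 131072/3125
E[Z_6] = 8/5·E[Z_5] = 1048576/15625

1048576/15625


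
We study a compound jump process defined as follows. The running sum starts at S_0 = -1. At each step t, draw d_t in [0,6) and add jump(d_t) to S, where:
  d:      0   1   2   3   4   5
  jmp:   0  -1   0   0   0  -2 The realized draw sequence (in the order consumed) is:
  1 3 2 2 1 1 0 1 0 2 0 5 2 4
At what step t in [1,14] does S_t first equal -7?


12

t=0: S=-1, d=1, jump=-1, S_1=-2
t=1: S=-2, d=3, jump=0, S_2=-2
t=2: S=-2, d=2, jump=0, S_3=-2
t=3: S=-2, d=2, jump=0, S_4=-2
t=4: S=-2, d=1, jump=-1, S_5=-3
t=5: S=-3, d=1, jump=-1, S_6=-4
t=6: S=-4, d=0, jump=0, S_7=-4
t=7: S=-4, d=1, jump=-1, S_8=-5
t=8: S=-5, d=0, jump=0, S_9=-5
t=9: S=-5, d=2, jump=0, S_10=-5
t=10: S=-5, d=0, jump=0, S_11=-5
t=11: S=-5, d=5, jump=-2, S_12=-7
t=12: S=-7, d=2, jump=0, S_13=-7
t=13: S=-7, d=4, jump=0, S_14=-7


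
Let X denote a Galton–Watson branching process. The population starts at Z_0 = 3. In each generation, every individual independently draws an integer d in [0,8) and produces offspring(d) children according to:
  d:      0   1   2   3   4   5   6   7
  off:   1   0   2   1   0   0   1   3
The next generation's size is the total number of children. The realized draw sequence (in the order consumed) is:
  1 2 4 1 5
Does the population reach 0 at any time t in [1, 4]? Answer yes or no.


gen 0: Z_0=3, draws=[1, 2, 4], offspring=[0, 2, 0], Z_1=2
gen 1: Z_1=2, draws=[1, 5], offspring=[0, 0], Z_2=0
gen 2: Z_2=0, draws=[], offspring=[], Z_3=0
gen 3: Z_3=0, draws=[], offspring=[], Z_4=0

yes


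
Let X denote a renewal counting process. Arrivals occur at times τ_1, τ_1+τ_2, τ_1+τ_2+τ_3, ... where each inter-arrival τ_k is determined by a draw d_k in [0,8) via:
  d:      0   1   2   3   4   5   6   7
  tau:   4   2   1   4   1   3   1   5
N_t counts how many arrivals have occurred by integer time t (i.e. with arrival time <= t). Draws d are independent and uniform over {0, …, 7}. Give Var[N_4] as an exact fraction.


Inter-arrival values over d=0..7: [4, 2, 1, 4, 1, 3, 1, 5]
Each d has probability 1/8, so the pmf of τ is: f(1) = 3/8, f(2) = 1/8, f(3) = 1/8, f(4) = 1/4, f(5) = 1/8
Let p_n(j) = P(N_n = j), with p_0 = [1]. Condition on τ_1: p_n(0) = P(τ > n), and for j >= 1, p_n(j) = Σ_{k<=n} f(k)·p_{n−k}(j−1)
p_1 = [5/8, 3/8]  (j = 0..1)
p_2 = [1/2, 23/64, 9/64]  (j = 0..2)
p_3 = [3/8, 25/64, 93/512, 27/512]  (j = 0..3)
p_4 = [1/8, 17/32, 61/256, 351/4096, 81/4096]  (j = 0..4)
E[N_4] = Σ j·p_4(j) = 5505/4096;  E[N_4²] = Σ j²·p_4(j) = 10535/4096
Var[N_4] = 10535/4096 − (5505/4096)² = 12846335/16777216

12846335/16777216


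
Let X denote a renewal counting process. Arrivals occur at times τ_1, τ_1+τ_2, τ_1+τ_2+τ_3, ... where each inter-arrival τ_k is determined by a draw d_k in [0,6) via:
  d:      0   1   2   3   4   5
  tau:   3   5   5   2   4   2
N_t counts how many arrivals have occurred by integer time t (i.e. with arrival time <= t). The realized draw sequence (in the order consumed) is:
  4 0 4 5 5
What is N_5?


1

draw d_1=4: τ_1=4, arrival time A_1=4
draw d_2=0: τ_2=3, arrival time A_2=7
draw d_3=4: τ_3=4, arrival time A_3=11
draw d_4=5: τ_4=2, arrival time A_4=13
draw d_5=5: τ_5=2, arrival time A_5=15
N_t over t=0..5: 0:0 1:0 2:0 3:0 4:1 5:1


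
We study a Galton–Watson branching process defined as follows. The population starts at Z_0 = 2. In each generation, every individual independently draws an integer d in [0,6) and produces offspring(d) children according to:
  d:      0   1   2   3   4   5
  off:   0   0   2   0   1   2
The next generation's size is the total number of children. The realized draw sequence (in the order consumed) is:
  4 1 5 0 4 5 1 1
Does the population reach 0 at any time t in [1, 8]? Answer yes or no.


yes

gen 0: Z_0=2, draws=[4, 1], offspring=[1, 0], Z_1=1
gen 1: Z_1=1, draws=[5], offspring=[2], Z_2=2
gen 2: Z_2=2, draws=[0, 4], offspring=[0, 1], Z_3=1
gen 3: Z_3=1, draws=[5], offspring=[2], Z_4=2
gen 4: Z_4=2, draws=[1, 1], offspring=[0, 0], Z_5=0
gen 5: Z_5=0, draws=[], offspring=[], Z_6=0
gen 6: Z_6=0, draws=[], offspring=[], Z_7=0
gen 7: Z_7=0, draws=[], offspring=[], Z_8=0


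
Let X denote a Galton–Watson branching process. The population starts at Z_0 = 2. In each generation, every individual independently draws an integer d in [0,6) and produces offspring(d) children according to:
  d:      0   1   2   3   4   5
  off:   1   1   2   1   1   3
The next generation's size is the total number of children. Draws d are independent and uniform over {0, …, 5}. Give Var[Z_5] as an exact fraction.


Outcome values over d=0..5: [1, 1, 2, 1, 1, 3]
Σy = 9, Σy² = 17, M = 6
μ = 9/6 = 3/2,  σ² = 17/6 − (3/2)² = 7/12
V_0 = 0, E_0 = 2
V_1 = 7/12·E_0 + (3/2)²·V_0 = 7/6;  E_1 = 3
V_2 = 7/12·E_1 + (3/2)²·V_1 = 35/8;  E_2 = 9/2
V_3 = 7/12·E_2 + (3/2)²·V_2 = 399/32;  E_3 = 27/4
V_4 = 7/12·E_3 + (3/2)²·V_3 = 4095/128;  E_4 = 81/8
V_5 = 7/12·E_4 + (3/2)²·V_4 = 39879/512;  E_5 = 243/16

39879/512


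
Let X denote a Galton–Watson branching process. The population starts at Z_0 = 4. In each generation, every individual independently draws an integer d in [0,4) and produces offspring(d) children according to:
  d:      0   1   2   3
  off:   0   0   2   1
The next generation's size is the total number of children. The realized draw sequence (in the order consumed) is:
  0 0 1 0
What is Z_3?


0

gen 0: Z_0=4, draws=[0, 0, 1, 0], offspring=[0, 0, 0, 0], Z_1=0
gen 1: Z_1=0, draws=[], offspring=[], Z_2=0
gen 2: Z_2=0, draws=[], offspring=[], Z_3=0


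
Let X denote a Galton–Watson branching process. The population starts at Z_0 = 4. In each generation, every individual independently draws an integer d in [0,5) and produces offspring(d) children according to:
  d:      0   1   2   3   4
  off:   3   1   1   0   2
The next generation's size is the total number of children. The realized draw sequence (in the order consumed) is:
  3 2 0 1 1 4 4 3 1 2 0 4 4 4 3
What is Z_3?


10

gen 0: Z_0=4, draws=[3, 2, 0, 1], offspring=[0, 1, 3, 1], Z_1=5
gen 1: Z_1=5, draws=[1, 4, 4, 3, 1], offspring=[1, 2, 2, 0, 1], Z_2=6
gen 2: Z_2=6, draws=[2, 0, 4, 4, 4, 3], offspring=[1, 3, 2, 2, 2, 0], Z_3=10


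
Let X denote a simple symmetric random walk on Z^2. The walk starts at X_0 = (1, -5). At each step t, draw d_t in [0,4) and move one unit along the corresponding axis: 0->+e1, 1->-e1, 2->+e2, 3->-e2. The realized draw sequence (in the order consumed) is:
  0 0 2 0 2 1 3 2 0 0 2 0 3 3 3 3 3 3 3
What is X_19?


(6, -9)

t=0: X=(1, -5), d=0 → +e1, X_1=(2, -5)
t=1: X=(2, -5), d=0 → +e1, X_2=(3, -5)
t=2: X=(3, -5), d=2 → +e2, X_3=(3, -4)
t=3: X=(3, -4), d=0 → +e1, X_4=(4, -4)
t=4: X=(4, -4), d=2 → +e2, X_5=(4, -3)
t=5: X=(4, -3), d=1 → -e1, X_6=(3, -3)
t=6: X=(3, -3), d=3 → -e2, X_7=(3, -4)
t=7: X=(3, -4), d=2 → +e2, X_8=(3, -3)
t=8: X=(3, -3), d=0 → +e1, X_9=(4, -3)
t=9: X=(4, -3), d=0 → +e1, X_10=(5, -3)
t=10: X=(5, -3), d=2 → +e2, X_11=(5, -2)
t=11: X=(5, -2), d=0 → +e1, X_12=(6, -2)
t=12: X=(6, -2), d=3 → -e2, X_13=(6, -3)
t=13: X=(6, -3), d=3 → -e2, X_14=(6, -4)
t=14: X=(6, -4), d=3 → -e2, X_15=(6, -5)
t=15: X=(6, -5), d=3 → -e2, X_16=(6, -6)
t=16: X=(6, -6), d=3 → -e2, X_17=(6, -7)
t=17: X=(6, -7), d=3 → -e2, X_18=(6, -8)
t=18: X=(6, -8), d=3 → -e2, X_19=(6, -9)


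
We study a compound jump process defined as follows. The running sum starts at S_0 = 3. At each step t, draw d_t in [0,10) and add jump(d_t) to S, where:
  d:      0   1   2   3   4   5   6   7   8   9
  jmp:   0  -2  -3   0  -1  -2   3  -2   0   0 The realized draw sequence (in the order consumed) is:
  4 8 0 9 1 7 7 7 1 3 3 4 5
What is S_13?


t=0: S=3, d=4, jump=-1, S_1=2
t=1: S=2, d=8, jump=0, S_2=2
t=2: S=2, d=0, jump=0, S_3=2
t=3: S=2, d=9, jump=0, S_4=2
t=4: S=2, d=1, jump=-2, S_5=0
t=5: S=0, d=7, jump=-2, S_6=-2
t=6: S=-2, d=7, jump=-2, S_7=-4
t=7: S=-4, d=7, jump=-2, S_8=-6
t=8: S=-6, d=1, jump=-2, S_9=-8
t=9: S=-8, d=3, jump=0, S_10=-8
t=10: S=-8, d=3, jump=0, S_11=-8
t=11: S=-8, d=4, jump=-1, S_12=-9
t=12: S=-9, d=5, jump=-2, S_13=-11

-11


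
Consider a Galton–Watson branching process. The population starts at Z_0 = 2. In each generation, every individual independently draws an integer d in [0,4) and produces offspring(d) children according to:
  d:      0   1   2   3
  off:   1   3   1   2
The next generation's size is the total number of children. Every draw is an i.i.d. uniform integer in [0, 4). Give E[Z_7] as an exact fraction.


Outcome values over d=0..3: [1, 3, 1, 2]
Σy = 7, Σy² = 15, M = 4
μ = 7/4 = 7/4,  σ² = 15/4 − (7/4)² = 11/16
E[Z_0] = 2
E[Z_1] = 7/4·E[Z_0] = 7/2
E[Z_2] = 7/4·E[Z_1] = 49/8
E[Z_3] = 7/4·E[Z_2] = 343/32
E[Z_4] = 7/4·E[Z_3] = 2401/128
E[Z_5] = 7/4·E[Z_4] = 16807/512
E[Z_6] = 7/4·E[Z_5] = 117649/2048
E[Z_7] = 7/4·E[Z_6] = 823543/8192

823543/8192


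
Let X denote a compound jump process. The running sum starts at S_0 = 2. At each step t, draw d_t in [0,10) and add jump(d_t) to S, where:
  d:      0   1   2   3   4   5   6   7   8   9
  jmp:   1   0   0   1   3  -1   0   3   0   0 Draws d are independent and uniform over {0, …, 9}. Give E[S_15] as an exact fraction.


Outcome values over d=0..9: [1, 0, 0, 1, 3, -1, 0, 3, 0, 0]
Σy = 7, Σy² = 21, M = 10
μ = 7/10 = 7/10,  σ² = 21/10 − (7/10)² = 161/100
E[S_15] = 2 + 15·(7/10) = 25/2

25/2


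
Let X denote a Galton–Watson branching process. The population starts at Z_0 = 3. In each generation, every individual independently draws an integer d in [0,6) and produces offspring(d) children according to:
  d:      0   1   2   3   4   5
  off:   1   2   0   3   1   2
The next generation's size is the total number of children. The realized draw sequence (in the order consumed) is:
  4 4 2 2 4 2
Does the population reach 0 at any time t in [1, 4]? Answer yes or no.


gen 0: Z_0=3, draws=[4, 4, 2], offspring=[1, 1, 0], Z_1=2
gen 1: Z_1=2, draws=[2, 4], offspring=[0, 1], Z_2=1
gen 2: Z_2=1, draws=[2], offspring=[0], Z_3=0
gen 3: Z_3=0, draws=[], offspring=[], Z_4=0

yes


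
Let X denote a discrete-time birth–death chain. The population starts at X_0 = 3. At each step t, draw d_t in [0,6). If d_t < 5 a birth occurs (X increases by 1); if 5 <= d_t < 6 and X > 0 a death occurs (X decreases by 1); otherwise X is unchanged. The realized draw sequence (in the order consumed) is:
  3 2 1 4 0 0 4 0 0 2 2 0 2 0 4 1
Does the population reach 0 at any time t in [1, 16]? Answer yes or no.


t=0: X=3, d=3 → birth, X_1=4
t=1: X=4, d=2 → birth, X_2=5
t=2: X=5, d=1 → birth, X_3=6
t=3: X=6, d=4 → birth, X_4=7
t=4: X=7, d=0 → birth, X_5=8
t=5: X=8, d=0 → birth, X_6=9
t=6: X=9, d=4 → birth, X_7=10
t=7: X=10, d=0 → birth, X_8=11
t=8: X=11, d=0 → birth, X_9=12
t=9: X=12, d=2 → birth, X_10=13
t=10: X=13, d=2 → birth, X_11=14
t=11: X=14, d=0 → birth, X_12=15
t=12: X=15, d=2 → birth, X_13=16
t=13: X=16, d=0 → birth, X_14=17
t=14: X=17, d=4 → birth, X_15=18
t=15: X=18, d=1 → birth, X_16=19

no
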